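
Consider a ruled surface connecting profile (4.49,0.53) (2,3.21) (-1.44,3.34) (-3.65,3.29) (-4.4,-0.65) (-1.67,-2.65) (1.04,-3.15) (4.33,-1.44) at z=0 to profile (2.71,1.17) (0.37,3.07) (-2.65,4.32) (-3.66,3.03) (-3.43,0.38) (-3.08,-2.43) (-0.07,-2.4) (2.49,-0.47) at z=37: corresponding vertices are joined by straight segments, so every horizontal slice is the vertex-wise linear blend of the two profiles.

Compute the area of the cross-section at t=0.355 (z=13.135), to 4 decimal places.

Cross-section at t=0.355: each vertex is (1-t)·p0[i] + t·p1[i].
  v1: (1-0.355)·(4.49,0.53) + 0.355·(2.71,1.17) = (3.8581,0.7572)
  v2: (1-0.355)·(2,3.21) + 0.355·(0.37,3.07) = (1.4214,3.1603)
  v3: (1-0.355)·(-1.44,3.34) + 0.355·(-2.65,4.32) = (-1.8695,3.6879)
  v4: (1-0.355)·(-3.65,3.29) + 0.355·(-3.66,3.03) = (-3.6536,3.1977)
  v5: (1-0.355)·(-4.4,-0.65) + 0.355·(-3.43,0.38) = (-4.0556,-0.2843)
  v6: (1-0.355)·(-1.67,-2.65) + 0.355·(-3.08,-2.43) = (-2.1705,-2.5719)
  v7: (1-0.355)·(1.04,-3.15) + 0.355·(-0.07,-2.4) = (0.6460,-2.8838)
  v8: (1-0.355)·(4.33,-1.44) + 0.355·(2.49,-0.47) = (3.6768,-1.0957)
Shoelace sum Σ(x_i·y_{i+1} − x_{i+1}·y_i):
  i=1: 3.8581·3.1603 − 1.4214·0.7572 = +11.1165 (running +11.1165)
  i=2: 1.4214·3.6879 − -1.8695·3.1603 = +11.1501 (running +22.2666)
  i=3: -1.8695·3.1977 − -3.6536·3.6879 = +7.4957 (running +29.7623)
  i=4: -3.6536·-0.2843 − -4.0556·3.1977 = +14.0076 (running +43.7699)
  i=5: -4.0556·-2.5719 − -2.1705·-0.2843 = +9.8135 (running +53.5835)
  i=6: -2.1705·-2.8838 − 0.6460·-2.5719 = +7.9206 (running +61.5041)
  i=7: 0.6460·-1.0957 − 3.6768·-2.8838 = +9.8952 (running +71.3994)
  i=8: 3.6768·0.7572 − 3.8581·-1.0957 = +7.0112 (running +78.4106)
Area = |Σ|/2 = |78.4106|/2 = 39.2053

Area at t=0.355: 39.2053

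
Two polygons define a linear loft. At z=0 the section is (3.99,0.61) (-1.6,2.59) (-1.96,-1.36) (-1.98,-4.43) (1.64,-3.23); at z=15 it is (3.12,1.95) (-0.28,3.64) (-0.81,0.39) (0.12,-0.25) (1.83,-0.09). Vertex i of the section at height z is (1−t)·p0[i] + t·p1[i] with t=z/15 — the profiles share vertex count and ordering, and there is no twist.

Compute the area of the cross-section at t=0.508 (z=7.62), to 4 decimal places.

Cross-section at t=0.508: each vertex is (1-t)·p0[i] + t·p1[i].
  v1: (1-0.508)·(3.99,0.61) + 0.508·(3.12,1.95) = (3.5480,1.2907)
  v2: (1-0.508)·(-1.6,2.59) + 0.508·(-0.28,3.64) = (-0.9294,3.1234)
  v3: (1-0.508)·(-1.96,-1.36) + 0.508·(-0.81,0.39) = (-1.3758,-0.4710)
  v4: (1-0.508)·(-1.98,-4.43) + 0.508·(0.12,-0.25) = (-0.9132,-2.3066)
  v5: (1-0.508)·(1.64,-3.23) + 0.508·(1.83,-0.09) = (1.7365,-1.6349)
Shoelace sum Σ(x_i·y_{i+1} − x_{i+1}·y_i):
  i=1: 3.5480·3.1234 − -0.9294·1.2907 = +12.2816 (running +12.2816)
  i=2: -0.9294·-0.4710 − -1.3758·3.1234 = +4.7349 (running +17.0165)
  i=3: -1.3758·-2.3066 − -0.9132·-0.4710 = +2.7432 (running +19.7598)
  i=4: -0.9132·-1.6349 − 1.7365·-2.3066 = +5.4984 (running +25.2581)
  i=5: 1.7365·1.2907 − 3.5480·-1.6349 = +8.0420 (running +33.3001)
Area = |Σ|/2 = |33.3001|/2 = 16.6501

Area at t=0.508: 16.6501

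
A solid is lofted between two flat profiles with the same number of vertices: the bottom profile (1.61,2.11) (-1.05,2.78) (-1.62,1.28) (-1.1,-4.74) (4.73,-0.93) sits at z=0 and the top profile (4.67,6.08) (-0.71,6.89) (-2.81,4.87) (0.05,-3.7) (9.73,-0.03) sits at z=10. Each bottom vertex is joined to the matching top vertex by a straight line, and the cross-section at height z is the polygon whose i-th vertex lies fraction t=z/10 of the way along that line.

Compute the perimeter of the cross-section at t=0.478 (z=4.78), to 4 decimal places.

Cross-section at t=0.478: each vertex is (1-t)·p0[i] + t·p1[i].
  v1: (1-0.478)·(1.61,2.11) + 0.478·(4.67,6.08) = (3.0727,4.0077)
  v2: (1-0.478)·(-1.05,2.78) + 0.478·(-0.71,6.89) = (-0.8875,4.7446)
  v3: (1-0.478)·(-1.62,1.28) + 0.478·(-2.81,4.87) = (-2.1888,2.9960)
  v4: (1-0.478)·(-1.1,-4.74) + 0.478·(0.05,-3.7) = (-0.5503,-4.2429)
  v5: (1-0.478)·(4.73,-0.93) + 0.478·(9.73,-0.03) = (7.1200,-0.4998)
Perimeter = Σ |v_{i+1} − v_i|:
  edge 1→2: √(-3.9602² + 0.7369²) = 4.0281 (running 4.0281)
  edge 2→3: √(-1.3013² + -1.7486²) = 2.1797 (running 6.2078)
  edge 3→4: √(1.6385² + -7.2389²) = 7.4220 (running 13.6298)
  edge 4→5: √(7.6703² + 3.7431²) = 8.5349 (running 22.1647)
  edge 5→1: √(-4.0473² + 4.5075²) = 6.0579 (running 28.2226)
Perimeter = 28.2226

Perimeter at t=0.478: 28.2226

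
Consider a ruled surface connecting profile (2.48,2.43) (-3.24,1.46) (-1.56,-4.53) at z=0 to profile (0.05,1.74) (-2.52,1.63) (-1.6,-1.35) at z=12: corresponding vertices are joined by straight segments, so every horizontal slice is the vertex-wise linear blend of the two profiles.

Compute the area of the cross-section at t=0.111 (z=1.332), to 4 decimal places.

Area at t=0.111: 15.8848

Cross-section at t=0.111: each vertex is (1-t)·p0[i] + t·p1[i].
  v1: (1-0.111)·(2.48,2.43) + 0.111·(0.05,1.74) = (2.2103,2.3534)
  v2: (1-0.111)·(-3.24,1.46) + 0.111·(-2.52,1.63) = (-3.1601,1.4789)
  v3: (1-0.111)·(-1.56,-4.53) + 0.111·(-1.6,-1.35) = (-1.5644,-4.1770)
Shoelace sum Σ(x_i·y_{i+1} − x_{i+1}·y_i):
  i=1: 2.2103·1.4789 − -3.1601·2.3534 = +10.7057 (running +10.7057)
  i=2: -3.1601·-4.1770 − -1.5644·1.4789 = +15.5133 (running +26.2190)
  i=3: -1.5644·2.3534 − 2.2103·-4.1770 = +5.5506 (running +31.7696)
Area = |Σ|/2 = |31.7696|/2 = 15.8848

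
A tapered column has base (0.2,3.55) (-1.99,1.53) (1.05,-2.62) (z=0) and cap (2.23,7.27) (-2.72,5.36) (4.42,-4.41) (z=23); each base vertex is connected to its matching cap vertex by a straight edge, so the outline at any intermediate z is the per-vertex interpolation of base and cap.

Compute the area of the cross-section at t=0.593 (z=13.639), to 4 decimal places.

Area at t=0.593: 19.6644

Cross-section at t=0.593: each vertex is (1-t)·p0[i] + t·p1[i].
  v1: (1-0.593)·(0.2,3.55) + 0.593·(2.23,7.27) = (1.4038,5.7560)
  v2: (1-0.593)·(-1.99,1.53) + 0.593·(-2.72,5.36) = (-2.4229,3.8012)
  v3: (1-0.593)·(1.05,-2.62) + 0.593·(4.42,-4.41) = (3.0484,-3.6815)
Shoelace sum Σ(x_i·y_{i+1} − x_{i+1}·y_i):
  i=1: 1.4038·3.8012 − -2.4229·5.7560 = +19.2821 (running +19.2821)
  i=2: -2.4229·-3.6815 − 3.0484·3.8012 = -2.6678 (running +16.6143)
  i=3: 3.0484·5.7560 − 1.4038·-3.6815 = +22.7145 (running +39.3289)
Area = |Σ|/2 = |39.3289|/2 = 19.6644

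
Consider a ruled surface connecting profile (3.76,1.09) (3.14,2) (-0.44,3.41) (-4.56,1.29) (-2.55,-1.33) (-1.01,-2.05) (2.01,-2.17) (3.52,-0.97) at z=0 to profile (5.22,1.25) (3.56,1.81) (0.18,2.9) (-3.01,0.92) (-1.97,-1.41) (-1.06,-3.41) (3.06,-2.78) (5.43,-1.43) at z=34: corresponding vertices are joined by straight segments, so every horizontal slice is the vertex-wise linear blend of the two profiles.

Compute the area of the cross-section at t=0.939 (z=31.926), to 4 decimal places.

Area at t=0.939: 36.3802

Cross-section at t=0.939: each vertex is (1-t)·p0[i] + t·p1[i].
  v1: (1-0.939)·(3.76,1.09) + 0.939·(5.22,1.25) = (5.1309,1.2402)
  v2: (1-0.939)·(3.14,2) + 0.939·(3.56,1.81) = (3.5344,1.8216)
  v3: (1-0.939)·(-0.44,3.41) + 0.939·(0.18,2.9) = (0.1422,2.9311)
  v4: (1-0.939)·(-4.56,1.29) + 0.939·(-3.01,0.92) = (-3.1045,0.9426)
  v5: (1-0.939)·(-2.55,-1.33) + 0.939·(-1.97,-1.41) = (-2.0054,-1.4051)
  v6: (1-0.939)·(-1.01,-2.05) + 0.939·(-1.06,-3.41) = (-1.0570,-3.3270)
  v7: (1-0.939)·(2.01,-2.17) + 0.939·(3.06,-2.78) = (2.9959,-2.7428)
  v8: (1-0.939)·(3.52,-0.97) + 0.939·(5.43,-1.43) = (5.3135,-1.4019)
Shoelace sum Σ(x_i·y_{i+1} − x_{i+1}·y_i):
  i=1: 5.1309·1.8216 − 3.5344·1.2402 = +4.9630 (running +4.9630)
  i=2: 3.5344·2.9311 − 0.1422·1.8216 = +10.1007 (running +15.0637)
  i=3: 0.1422·0.9426 − -3.1045·2.9311 = +9.2338 (running +24.2974)
  i=4: -3.1045·-1.4051 − -2.0054·0.9426 = +6.2525 (running +30.5499)
  i=5: -2.0054·-3.3270 − -1.0570·-1.4051 = +5.1868 (running +35.7368)
  i=6: -1.0570·-2.7428 − 2.9959·-3.3270 = +12.8666 (running +48.6034)
  i=7: 2.9959·-1.4019 − 5.3135·-2.7428 = +10.3736 (running +58.9770)
  i=8: 5.3135·1.2402 − 5.1309·-1.4019 = +13.7833 (running +72.7603)
Area = |Σ|/2 = |72.7603|/2 = 36.3802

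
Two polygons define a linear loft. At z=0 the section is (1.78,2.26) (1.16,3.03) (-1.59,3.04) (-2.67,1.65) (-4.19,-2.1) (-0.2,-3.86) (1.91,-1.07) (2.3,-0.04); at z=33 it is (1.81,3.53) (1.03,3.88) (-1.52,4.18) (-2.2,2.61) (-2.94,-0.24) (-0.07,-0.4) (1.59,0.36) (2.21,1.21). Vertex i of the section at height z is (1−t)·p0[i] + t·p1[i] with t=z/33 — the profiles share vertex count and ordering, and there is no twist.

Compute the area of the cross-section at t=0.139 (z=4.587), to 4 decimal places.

Cross-section at t=0.139: each vertex is (1-t)·p0[i] + t·p1[i].
  v1: (1-0.139)·(1.78,2.26) + 0.139·(1.81,3.53) = (1.7842,2.4365)
  v2: (1-0.139)·(1.16,3.03) + 0.139·(1.03,3.88) = (1.1419,3.1481)
  v3: (1-0.139)·(-1.59,3.04) + 0.139·(-1.52,4.18) = (-1.5803,3.1985)
  v4: (1-0.139)·(-2.67,1.65) + 0.139·(-2.2,2.61) = (-2.6047,1.7834)
  v5: (1-0.139)·(-4.19,-2.1) + 0.139·(-2.94,-0.24) = (-4.0163,-1.8415)
  v6: (1-0.139)·(-0.2,-3.86) + 0.139·(-0.07,-0.4) = (-0.1819,-3.3791)
  v7: (1-0.139)·(1.91,-1.07) + 0.139·(1.59,0.36) = (1.8655,-0.8712)
  v8: (1-0.139)·(2.3,-0.04) + 0.139·(2.21,1.21) = (2.2875,0.1338)
Shoelace sum Σ(x_i·y_{i+1} − x_{i+1}·y_i):
  i=1: 1.7842·3.1481 − 1.1419·2.4365 = +2.8345 (running +2.8345)
  i=2: 1.1419·3.1985 − -1.5803·3.1481 = +8.6273 (running +11.4618)
  i=3: -1.5803·1.7834 − -2.6047·3.1985 = +5.5126 (running +16.9744)
  i=4: -2.6047·-1.8415 − -4.0163·1.7834 = +11.9591 (running +28.9336)
  i=5: -4.0163·-3.3791 − -0.1819·-1.8415 = +13.2361 (running +42.1697)
  i=6: -0.1819·-0.8712 − 1.8655·-3.3791 = +6.4622 (running +48.6319)
  i=7: 1.8655·0.1338 − 2.2875·-0.8712 = +2.2424 (running +50.8744)
  i=8: 2.2875·2.4365 − 1.7842·0.1338 = +5.3349 (running +56.2093)
Area = |Σ|/2 = |56.2093|/2 = 28.1046

Area at t=0.139: 28.1046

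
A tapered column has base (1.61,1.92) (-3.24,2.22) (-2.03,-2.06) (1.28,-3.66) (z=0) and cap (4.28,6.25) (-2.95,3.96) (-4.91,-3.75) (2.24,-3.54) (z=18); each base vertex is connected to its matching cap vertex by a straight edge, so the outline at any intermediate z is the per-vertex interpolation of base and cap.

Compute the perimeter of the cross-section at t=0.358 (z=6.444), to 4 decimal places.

Perimeter at t=0.358: 23.1749

Cross-section at t=0.358: each vertex is (1-t)·p0[i] + t·p1[i].
  v1: (1-0.358)·(1.61,1.92) + 0.358·(4.28,6.25) = (2.5659,3.4701)
  v2: (1-0.358)·(-3.24,2.22) + 0.358·(-2.95,3.96) = (-3.1362,2.8429)
  v3: (1-0.358)·(-2.03,-2.06) + 0.358·(-4.91,-3.75) = (-3.0610,-2.6650)
  v4: (1-0.358)·(1.28,-3.66) + 0.358·(2.24,-3.54) = (1.6237,-3.6170)
Perimeter = Σ |v_{i+1} − v_i|:
  edge 1→2: √(-5.7020² + -0.6272²) = 5.7364 (running 5.7364)
  edge 2→3: √(0.0751² + -5.5079²) = 5.5085 (running 11.2449)
  edge 3→4: √(4.6847² + -0.9520²) = 4.7805 (running 16.0254)
  edge 4→1: √(0.9422² + 7.0872²) = 7.1495 (running 23.1749)
Perimeter = 23.1749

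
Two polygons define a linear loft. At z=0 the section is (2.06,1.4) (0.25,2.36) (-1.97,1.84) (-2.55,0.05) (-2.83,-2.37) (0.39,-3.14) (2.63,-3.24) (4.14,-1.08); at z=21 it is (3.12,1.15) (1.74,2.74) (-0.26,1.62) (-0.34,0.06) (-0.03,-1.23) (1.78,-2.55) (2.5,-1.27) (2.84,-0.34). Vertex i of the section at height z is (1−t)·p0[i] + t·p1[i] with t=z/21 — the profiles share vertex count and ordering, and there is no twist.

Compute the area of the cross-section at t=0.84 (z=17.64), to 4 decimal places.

Area at t=0.84: 14.2370

Cross-section at t=0.84: each vertex is (1-t)·p0[i] + t·p1[i].
  v1: (1-0.84)·(2.06,1.4) + 0.84·(3.12,1.15) = (2.9504,1.1900)
  v2: (1-0.84)·(0.25,2.36) + 0.84·(1.74,2.74) = (1.5016,2.6792)
  v3: (1-0.84)·(-1.97,1.84) + 0.84·(-0.26,1.62) = (-0.5336,1.6552)
  v4: (1-0.84)·(-2.55,0.05) + 0.84·(-0.34,0.06) = (-0.6936,0.0584)
  v5: (1-0.84)·(-2.83,-2.37) + 0.84·(-0.03,-1.23) = (-0.4780,-1.4124)
  v6: (1-0.84)·(0.39,-3.14) + 0.84·(1.78,-2.55) = (1.5576,-2.6444)
  v7: (1-0.84)·(2.63,-3.24) + 0.84·(2.5,-1.27) = (2.5208,-1.5852)
  v8: (1-0.84)·(4.14,-1.08) + 0.84·(2.84,-0.34) = (3.0480,-0.4584)
Shoelace sum Σ(x_i·y_{i+1} − x_{i+1}·y_i):
  i=1: 2.9504·2.6792 − 1.5016·1.1900 = +6.1178 (running +6.1178)
  i=2: 1.5016·1.6552 − -0.5336·2.6792 = +3.9151 (running +10.0329)
  i=3: -0.5336·0.0584 − -0.6936·1.6552 = +1.1169 (running +11.1498)
  i=4: -0.6936·-1.4124 − -0.4780·0.0584 = +1.0076 (running +12.1573)
  i=5: -0.4780·-2.6444 − 1.5576·-1.4124 = +3.4640 (running +15.6213)
  i=6: 1.5576·-1.5852 − 2.5208·-2.6444 = +4.1969 (running +19.8182)
  i=7: 2.5208·-0.4584 − 3.0480·-1.5852 = +3.6762 (running +23.4943)
  i=8: 3.0480·1.1900 − 2.9504·-0.4584 = +4.9796 (running +28.4739)
Area = |Σ|/2 = |28.4739|/2 = 14.2370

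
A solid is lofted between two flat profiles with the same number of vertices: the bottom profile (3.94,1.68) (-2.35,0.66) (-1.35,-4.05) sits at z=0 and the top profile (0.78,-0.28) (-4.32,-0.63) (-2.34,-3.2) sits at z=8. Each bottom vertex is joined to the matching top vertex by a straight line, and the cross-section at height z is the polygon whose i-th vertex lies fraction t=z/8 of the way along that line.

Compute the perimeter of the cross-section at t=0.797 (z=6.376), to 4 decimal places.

Perimeter at t=0.797: 13.8423

Cross-section at t=0.797: each vertex is (1-t)·p0[i] + t·p1[i].
  v1: (1-0.797)·(3.94,1.68) + 0.797·(0.78,-0.28) = (1.4215,0.1179)
  v2: (1-0.797)·(-2.35,0.66) + 0.797·(-4.32,-0.63) = (-3.9201,-0.3681)
  v3: (1-0.797)·(-1.35,-4.05) + 0.797·(-2.34,-3.2) = (-2.1390,-3.3725)
Perimeter = Σ |v_{i+1} − v_i|:
  edge 1→2: √(-5.3416² + -0.4860²) = 5.3636 (running 5.3636)
  edge 2→3: √(1.7811² + -3.0044²) = 3.4927 (running 8.8563)
  edge 3→1: √(3.5605² + 3.4904²) = 4.9860 (running 13.8423)
Perimeter = 13.8423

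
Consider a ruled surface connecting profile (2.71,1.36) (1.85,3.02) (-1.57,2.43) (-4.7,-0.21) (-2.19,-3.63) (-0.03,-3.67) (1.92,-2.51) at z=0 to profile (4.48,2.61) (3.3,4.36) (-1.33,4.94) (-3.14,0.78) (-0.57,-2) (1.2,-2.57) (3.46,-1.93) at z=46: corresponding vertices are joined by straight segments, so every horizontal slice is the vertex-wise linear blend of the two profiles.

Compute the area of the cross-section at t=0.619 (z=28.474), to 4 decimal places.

Area at t=0.619: 38.2859

Cross-section at t=0.619: each vertex is (1-t)·p0[i] + t·p1[i].
  v1: (1-0.619)·(2.71,1.36) + 0.619·(4.48,2.61) = (3.8056,2.1338)
  v2: (1-0.619)·(1.85,3.02) + 0.619·(3.3,4.36) = (2.7475,3.8495)
  v3: (1-0.619)·(-1.57,2.43) + 0.619·(-1.33,4.94) = (-1.4214,3.9837)
  v4: (1-0.619)·(-4.7,-0.21) + 0.619·(-3.14,0.78) = (-3.7344,0.4028)
  v5: (1-0.619)·(-2.19,-3.63) + 0.619·(-0.57,-2) = (-1.1872,-2.6210)
  v6: (1-0.619)·(-0.03,-3.67) + 0.619·(1.2,-2.57) = (0.7314,-2.9891)
  v7: (1-0.619)·(1.92,-2.51) + 0.619·(3.46,-1.93) = (2.8733,-2.1510)
Shoelace sum Σ(x_i·y_{i+1} − x_{i+1}·y_i):
  i=1: 3.8056·3.8495 − 2.7475·2.1338 = +8.7870 (running +8.7870)
  i=2: 2.7475·3.9837 − -1.4214·3.8495 = +16.4172 (running +25.2042)
  i=3: -1.4214·0.4028 − -3.7344·3.9837 = +14.3040 (running +39.5082)
  i=4: -3.7344·-2.6210 − -1.1872·0.4028 = +10.2661 (running +49.7743)
  i=5: -1.1872·-2.9891 − 0.7314·-2.6210 = +5.4657 (running +55.2399)
  i=6: 0.7314·-2.1510 − 2.8733·-2.9891 = +7.0153 (running +62.2552)
  i=7: 2.8733·2.1338 − 3.8056·-2.1510 = +14.3167 (running +76.5719)
Area = |Σ|/2 = |76.5719|/2 = 38.2859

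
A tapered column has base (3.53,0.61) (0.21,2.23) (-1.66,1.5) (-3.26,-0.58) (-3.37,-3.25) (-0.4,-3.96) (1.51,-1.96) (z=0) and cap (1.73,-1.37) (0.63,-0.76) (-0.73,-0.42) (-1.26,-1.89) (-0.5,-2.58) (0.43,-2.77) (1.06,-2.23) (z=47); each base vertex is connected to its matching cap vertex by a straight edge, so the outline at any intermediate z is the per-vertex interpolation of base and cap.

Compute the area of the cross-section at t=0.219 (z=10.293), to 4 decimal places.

Area at t=0.219: 19.9516

Cross-section at t=0.219: each vertex is (1-t)·p0[i] + t·p1[i].
  v1: (1-0.219)·(3.53,0.61) + 0.219·(1.73,-1.37) = (3.1358,0.1764)
  v2: (1-0.219)·(0.21,2.23) + 0.219·(0.63,-0.76) = (0.3020,1.5752)
  v3: (1-0.219)·(-1.66,1.5) + 0.219·(-0.73,-0.42) = (-1.4563,1.0795)
  v4: (1-0.219)·(-3.26,-0.58) + 0.219·(-1.26,-1.89) = (-2.8220,-0.8669)
  v5: (1-0.219)·(-3.37,-3.25) + 0.219·(-0.5,-2.58) = (-2.7415,-3.1033)
  v6: (1-0.219)·(-0.4,-3.96) + 0.219·(0.43,-2.77) = (-0.2182,-3.6994)
  v7: (1-0.219)·(1.51,-1.96) + 0.219·(1.06,-2.23) = (1.4115,-2.0191)
Shoelace sum Σ(x_i·y_{i+1} − x_{i+1}·y_i):
  i=1: 3.1358·1.5752 − 0.3020·0.1764 = +4.8862 (running +4.8862)
  i=2: 0.3020·1.0795 − -1.4563·1.5752 = +2.6200 (running +7.5062)
  i=3: -1.4563·-0.8669 − -2.8220·1.0795 = +4.3089 (running +11.8151)
  i=4: -2.8220·-3.1033 − -2.7415·-0.8669 = +6.3809 (running +18.1960)
  i=5: -2.7415·-3.6994 − -0.2182·-3.1033 = +9.4645 (running +27.6605)
  i=6: -0.2182·-2.0191 − 1.4115·-3.6994 = +5.6621 (running +33.3226)
  i=7: 1.4115·0.1764 − 3.1358·-2.0191 = +6.5805 (running +39.9032)
Area = |Σ|/2 = |39.9032|/2 = 19.9516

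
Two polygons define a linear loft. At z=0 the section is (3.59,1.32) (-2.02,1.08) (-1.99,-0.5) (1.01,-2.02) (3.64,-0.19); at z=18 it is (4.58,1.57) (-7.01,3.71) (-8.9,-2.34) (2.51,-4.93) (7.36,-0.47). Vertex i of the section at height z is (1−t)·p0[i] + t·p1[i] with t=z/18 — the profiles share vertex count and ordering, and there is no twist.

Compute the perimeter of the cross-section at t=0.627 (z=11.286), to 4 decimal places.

Perimeter at t=0.627: 30.4052

Cross-section at t=0.627: each vertex is (1-t)·p0[i] + t·p1[i].
  v1: (1-0.627)·(3.59,1.32) + 0.627·(4.58,1.57) = (4.2107,1.4768)
  v2: (1-0.627)·(-2.02,1.08) + 0.627·(-7.01,3.71) = (-5.1487,2.7290)
  v3: (1-0.627)·(-1.99,-0.5) + 0.627·(-8.9,-2.34) = (-6.3226,-1.6537)
  v4: (1-0.627)·(1.01,-2.02) + 0.627·(2.51,-4.93) = (1.9505,-3.8446)
  v5: (1-0.627)·(3.64,-0.19) + 0.627·(7.36,-0.47) = (5.9724,-0.3656)
Perimeter = Σ |v_{i+1} − v_i|:
  edge 1→2: √(-9.3595² + 1.2523²) = 9.4429 (running 9.4429)
  edge 2→3: √(-1.1738² + -4.3827²) = 4.5372 (running 13.9800)
  edge 3→4: √(8.2731² + -2.1909²) = 8.5583 (running 22.5383)
  edge 4→5: √(4.0219² + 3.4790²) = 5.3178 (running 27.8561)
  edge 5→1: √(-1.7617² + 1.8423²) = 2.5491 (running 30.4052)
Perimeter = 30.4052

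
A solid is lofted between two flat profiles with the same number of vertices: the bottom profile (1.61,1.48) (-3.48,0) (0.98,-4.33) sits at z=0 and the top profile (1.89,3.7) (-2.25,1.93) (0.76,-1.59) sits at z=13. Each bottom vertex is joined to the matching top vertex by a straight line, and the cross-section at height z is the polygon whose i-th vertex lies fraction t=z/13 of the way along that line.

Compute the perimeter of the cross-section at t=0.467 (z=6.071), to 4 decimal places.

Cross-section at t=0.467: each vertex is (1-t)·p0[i] + t·p1[i].
  v1: (1-0.467)·(1.61,1.48) + 0.467·(1.89,3.7) = (1.7408,2.5167)
  v2: (1-0.467)·(-3.48,0) + 0.467·(-2.25,1.93) = (-2.9056,0.9013)
  v3: (1-0.467)·(0.98,-4.33) + 0.467·(0.76,-1.59) = (0.8773,-3.0504)
Perimeter = Σ |v_{i+1} − v_i|:
  edge 1→2: √(-4.6463² + -1.6154²) = 4.9192 (running 4.9192)
  edge 2→3: √(3.7828² + -3.9517²) = 5.4705 (running 10.3896)
  edge 3→1: √(0.8635² + 5.5672²) = 5.6337 (running 16.0234)
Perimeter = 16.0234

Perimeter at t=0.467: 16.0234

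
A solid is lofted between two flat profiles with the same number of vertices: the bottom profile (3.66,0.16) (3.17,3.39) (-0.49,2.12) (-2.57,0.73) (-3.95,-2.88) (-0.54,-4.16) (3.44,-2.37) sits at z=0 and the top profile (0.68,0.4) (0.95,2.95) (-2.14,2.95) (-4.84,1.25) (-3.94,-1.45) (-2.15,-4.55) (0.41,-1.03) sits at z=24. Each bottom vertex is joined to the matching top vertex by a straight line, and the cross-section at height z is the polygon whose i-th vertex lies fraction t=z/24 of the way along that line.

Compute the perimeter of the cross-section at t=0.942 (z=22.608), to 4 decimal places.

Perimeter at t=0.942: 21.1085

Cross-section at t=0.942: each vertex is (1-t)·p0[i] + t·p1[i].
  v1: (1-0.942)·(3.66,0.16) + 0.942·(0.68,0.4) = (0.8528,0.3861)
  v2: (1-0.942)·(3.17,3.39) + 0.942·(0.95,2.95) = (1.0788,2.9755)
  v3: (1-0.942)·(-0.49,2.12) + 0.942·(-2.14,2.95) = (-2.0443,2.9019)
  v4: (1-0.942)·(-2.57,0.73) + 0.942·(-4.84,1.25) = (-4.7083,1.2198)
  v5: (1-0.942)·(-3.95,-2.88) + 0.942·(-3.94,-1.45) = (-3.9406,-1.5329)
  v6: (1-0.942)·(-0.54,-4.16) + 0.942·(-2.15,-4.55) = (-2.0566,-4.5274)
  v7: (1-0.942)·(3.44,-2.37) + 0.942·(0.41,-1.03) = (0.5857,-1.1077)
Perimeter = Σ |v_{i+1} − v_i|:
  edge 1→2: √(0.2259² + 2.5894²) = 2.5993 (running 2.5993)
  edge 2→3: √(-3.1231² + -0.0737²) = 3.1239 (running 5.7232)
  edge 3→4: √(-2.6640² + -1.6820²) = 3.1506 (running 8.8738)
  edge 4→5: √(0.7678² + -2.7528²) = 2.8578 (running 11.7316)
  edge 5→6: √(1.8840² + -2.9944²) = 3.5378 (running 15.2694)
  edge 6→7: √(2.6424² + 3.4197²) = 4.3216 (running 19.5910)
  edge 7→1: √(0.2671² + 1.4938²) = 1.5175 (running 21.1085)
Perimeter = 21.1085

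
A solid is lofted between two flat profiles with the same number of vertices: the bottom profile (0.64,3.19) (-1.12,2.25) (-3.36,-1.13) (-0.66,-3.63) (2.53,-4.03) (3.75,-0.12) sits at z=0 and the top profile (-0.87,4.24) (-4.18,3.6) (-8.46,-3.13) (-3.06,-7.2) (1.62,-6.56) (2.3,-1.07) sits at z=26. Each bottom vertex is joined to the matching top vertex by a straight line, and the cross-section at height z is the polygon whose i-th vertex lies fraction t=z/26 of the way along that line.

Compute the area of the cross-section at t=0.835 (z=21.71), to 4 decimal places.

Area at t=0.835: 71.7908

Cross-section at t=0.835: each vertex is (1-t)·p0[i] + t·p1[i].
  v1: (1-0.835)·(0.64,3.19) + 0.835·(-0.87,4.24) = (-0.6208,4.0667)
  v2: (1-0.835)·(-1.12,2.25) + 0.835·(-4.18,3.6) = (-3.6751,3.3773)
  v3: (1-0.835)·(-3.36,-1.13) + 0.835·(-8.46,-3.13) = (-7.6185,-2.8000)
  v4: (1-0.835)·(-0.66,-3.63) + 0.835·(-3.06,-7.2) = (-2.6640,-6.6109)
  v5: (1-0.835)·(2.53,-4.03) + 0.835·(1.62,-6.56) = (1.7702,-6.1425)
  v6: (1-0.835)·(3.75,-0.12) + 0.835·(2.3,-1.07) = (2.5393,-0.9133)
Shoelace sum Σ(x_i·y_{i+1} − x_{i+1}·y_i):
  i=1: -0.6208·3.3773 − -3.6751·4.0667 = +12.8489 (running +12.8489)
  i=2: -3.6751·-2.8000 − -7.6185·3.3773 = +36.0199 (running +48.8688)
  i=3: -7.6185·-6.6109 − -2.6640·-2.8000 = +42.9063 (running +91.7751)
  i=4: -2.6640·-6.1425 − 1.7702·-6.6109 = +28.0661 (running +119.8413)
  i=5: 1.7702·-0.9133 − 2.5393·-6.1425 = +13.9809 (running +133.8221)
  i=6: 2.5393·4.0667 − -0.6208·-0.9133 = +9.7595 (running +143.5816)
Area = |Σ|/2 = |143.5816|/2 = 71.7908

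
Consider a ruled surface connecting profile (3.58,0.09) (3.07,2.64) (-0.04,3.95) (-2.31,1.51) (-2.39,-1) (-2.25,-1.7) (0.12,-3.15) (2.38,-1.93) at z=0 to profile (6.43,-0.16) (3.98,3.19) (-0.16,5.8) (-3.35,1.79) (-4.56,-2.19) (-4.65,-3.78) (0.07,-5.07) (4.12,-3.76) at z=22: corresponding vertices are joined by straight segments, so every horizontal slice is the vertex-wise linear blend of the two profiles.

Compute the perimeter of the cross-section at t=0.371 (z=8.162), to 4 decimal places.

Perimeter at t=0.371: 24.9213

Cross-section at t=0.371: each vertex is (1-t)·p0[i] + t·p1[i].
  v1: (1-0.371)·(3.58,0.09) + 0.371·(6.43,-0.16) = (4.6373,-0.0028)
  v2: (1-0.371)·(3.07,2.64) + 0.371·(3.98,3.19) = (3.4076,2.8441)
  v3: (1-0.371)·(-0.04,3.95) + 0.371·(-0.16,5.8) = (-0.0845,4.6364)
  v4: (1-0.371)·(-2.31,1.51) + 0.371·(-3.35,1.79) = (-2.6958,1.6139)
  v5: (1-0.371)·(-2.39,-1) + 0.371·(-4.56,-2.19) = (-3.1951,-1.4415)
  v6: (1-0.371)·(-2.25,-1.7) + 0.371·(-4.65,-3.78) = (-3.1404,-2.4717)
  v7: (1-0.371)·(0.12,-3.15) + 0.371·(0.07,-5.07) = (0.1014,-3.8623)
  v8: (1-0.371)·(2.38,-1.93) + 0.371·(4.12,-3.76) = (3.0255,-2.6089)
Perimeter = Σ |v_{i+1} − v_i|:
  edge 1→2: √(-1.2297² + 2.8468²) = 3.1011 (running 3.1011)
  edge 2→3: √(-3.4921² + 1.7923²) = 3.9252 (running 7.0263)
  edge 3→4: √(-2.6113² + -3.0225²) = 3.9943 (running 11.0206)
  edge 4→5: √(-0.4992² + -3.0554²) = 3.0959 (running 14.1164)
  edge 5→6: √(0.0547² + -1.0302²) = 1.0316 (running 15.1481)
  edge 6→7: √(3.2418² + -1.3906²) = 3.5275 (running 18.6756)
  edge 7→8: √(2.9241² + 1.2534²) = 3.1814 (running 21.8570)
  edge 8→1: √(1.6118² + 2.6062²) = 3.0643 (running 24.9213)
Perimeter = 24.9213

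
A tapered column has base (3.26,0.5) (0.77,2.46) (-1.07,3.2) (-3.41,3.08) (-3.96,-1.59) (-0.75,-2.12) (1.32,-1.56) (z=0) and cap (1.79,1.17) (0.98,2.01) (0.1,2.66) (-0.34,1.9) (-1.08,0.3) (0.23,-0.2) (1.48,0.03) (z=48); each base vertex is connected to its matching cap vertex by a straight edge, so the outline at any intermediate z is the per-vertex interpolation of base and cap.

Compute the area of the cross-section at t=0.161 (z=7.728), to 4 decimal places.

Cross-section at t=0.161: each vertex is (1-t)·p0[i] + t·p1[i].
  v1: (1-0.161)·(3.26,0.5) + 0.161·(1.79,1.17) = (3.0233,0.6079)
  v2: (1-0.161)·(0.77,2.46) + 0.161·(0.98,2.01) = (0.8038,2.3876)
  v3: (1-0.161)·(-1.07,3.2) + 0.161·(0.1,2.66) = (-0.8816,3.1131)
  v4: (1-0.161)·(-3.41,3.08) + 0.161·(-0.34,1.9) = (-2.9157,2.8900)
  v5: (1-0.161)·(-3.96,-1.59) + 0.161·(-1.08,0.3) = (-3.4963,-1.2857)
  v6: (1-0.161)·(-0.75,-2.12) + 0.161·(0.23,-0.2) = (-0.5922,-1.8109)
  v7: (1-0.161)·(1.32,-1.56) + 0.161·(1.48,0.03) = (1.3458,-1.3040)
Shoelace sum Σ(x_i·y_{i+1} − x_{i+1}·y_i):
  i=1: 3.0233·2.3876 − 0.8038·0.6079 = +6.7297 (running +6.7297)
  i=2: 0.8038·3.1131 − -0.8816·2.3876 = +4.6072 (running +11.3370)
  i=3: -0.8816·2.8900 − -2.9157·3.1131 = +6.5289 (running +17.8659)
  i=4: -2.9157·-1.2857 − -3.4963·2.8900 = +13.8532 (running +31.7191)
  i=5: -3.4963·-1.8109 − -0.5922·-1.2857 = +5.5700 (running +37.2891)
  i=6: -0.5922·-1.3040 − 1.3458·-1.8109 = +3.2093 (running +40.4984)
  i=7: 1.3458·0.6079 − 3.0233·-1.3040 = +4.7605 (running +45.2589)
Area = |Σ|/2 = |45.2589|/2 = 22.6294

Area at t=0.161: 22.6294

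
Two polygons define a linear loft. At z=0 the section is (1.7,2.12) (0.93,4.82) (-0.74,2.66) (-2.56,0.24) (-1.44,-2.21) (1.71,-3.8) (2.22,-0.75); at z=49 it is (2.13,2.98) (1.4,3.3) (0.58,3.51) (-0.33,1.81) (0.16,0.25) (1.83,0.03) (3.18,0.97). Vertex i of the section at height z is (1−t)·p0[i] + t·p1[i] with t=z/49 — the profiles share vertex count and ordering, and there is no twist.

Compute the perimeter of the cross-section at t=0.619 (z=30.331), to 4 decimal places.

Perimeter at t=0.619: 14.0137

Cross-section at t=0.619: each vertex is (1-t)·p0[i] + t·p1[i].
  v1: (1-0.619)·(1.7,2.12) + 0.619·(2.13,2.98) = (1.9662,2.6523)
  v2: (1-0.619)·(0.93,4.82) + 0.619·(1.4,3.3) = (1.2209,3.8791)
  v3: (1-0.619)·(-0.74,2.66) + 0.619·(0.58,3.51) = (0.0771,3.1861)
  v4: (1-0.619)·(-2.56,0.24) + 0.619·(-0.33,1.81) = (-1.1796,1.2118)
  v5: (1-0.619)·(-1.44,-2.21) + 0.619·(0.16,0.25) = (-0.4496,-0.6873)
  v6: (1-0.619)·(1.71,-3.8) + 0.619·(1.83,0.03) = (1.7843,-1.4292)
  v7: (1-0.619)·(2.22,-0.75) + 0.619·(3.18,0.97) = (2.8142,0.3147)
Perimeter = Σ |v_{i+1} − v_i|:
  edge 1→2: √(-0.7452² + 1.2268²) = 1.4354 (running 1.4354)
  edge 2→3: √(-1.1439² + -0.6930²) = 1.3374 (running 2.7728)
  edge 3→4: √(-1.2567² + -1.9743²) = 2.3404 (running 5.1131)
  edge 4→5: √(0.7300² + -1.8991²) = 2.0346 (running 7.1477)
  edge 5→6: √(2.2339² + -0.7420²) = 2.3539 (running 9.5016)
  edge 6→7: √(1.0300² + 1.7439²) = 2.0253 (running 11.5269)
  edge 7→1: √(-0.8481² + 2.3377²) = 2.4867 (running 14.0137)
Perimeter = 14.0137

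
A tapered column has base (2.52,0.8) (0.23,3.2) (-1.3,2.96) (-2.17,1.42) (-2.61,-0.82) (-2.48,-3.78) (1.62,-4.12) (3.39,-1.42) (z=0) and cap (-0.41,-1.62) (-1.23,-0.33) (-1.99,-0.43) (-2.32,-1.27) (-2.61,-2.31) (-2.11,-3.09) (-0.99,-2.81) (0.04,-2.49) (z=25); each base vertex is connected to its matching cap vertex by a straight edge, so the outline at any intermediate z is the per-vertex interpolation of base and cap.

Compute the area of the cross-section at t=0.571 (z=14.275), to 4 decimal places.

Area at t=0.571: 13.3636

Cross-section at t=0.571: each vertex is (1-t)·p0[i] + t·p1[i].
  v1: (1-0.571)·(2.52,0.8) + 0.571·(-0.41,-1.62) = (0.8470,-0.5818)
  v2: (1-0.571)·(0.23,3.2) + 0.571·(-1.23,-0.33) = (-0.6037,1.1844)
  v3: (1-0.571)·(-1.3,2.96) + 0.571·(-1.99,-0.43) = (-1.6940,1.0243)
  v4: (1-0.571)·(-2.17,1.42) + 0.571·(-2.32,-1.27) = (-2.2557,-0.1160)
  v5: (1-0.571)·(-2.61,-0.82) + 0.571·(-2.61,-2.31) = (-2.6100,-1.6708)
  v6: (1-0.571)·(-2.48,-3.78) + 0.571·(-2.11,-3.09) = (-2.2687,-3.3860)
  v7: (1-0.571)·(1.62,-4.12) + 0.571·(-0.99,-2.81) = (0.1297,-3.3720)
  v8: (1-0.571)·(3.39,-1.42) + 0.571·(0.04,-2.49) = (1.4772,-2.0310)
Shoelace sum Σ(x_i·y_{i+1} − x_{i+1}·y_i):
  i=1: 0.8470·1.1844 − -0.6037·-0.5818 = +0.6519 (running +0.6519)
  i=2: -0.6037·1.0243 − -1.6940·1.1844 = +1.3880 (running +2.0399)
  i=3: -1.6940·-0.1160 − -2.2557·1.0243 = +2.5070 (running +4.5469)
  i=4: -2.2557·-1.6708 − -2.6100·-0.1160 = +3.4660 (running +8.0128)
  i=5: -2.6100·-3.3860 − -2.2687·-1.6708 = +5.0469 (running +13.0597)
  i=6: -2.2687·-3.3720 − 0.1297·-3.3860 = +8.0893 (running +21.1490)
  i=7: 0.1297·-2.0310 − 1.4772·-3.3720 = +4.7175 (running +25.8666)
  i=8: 1.4772·-0.5818 − 0.8470·-2.0310 = +0.8607 (running +26.7273)
Area = |Σ|/2 = |26.7273|/2 = 13.3636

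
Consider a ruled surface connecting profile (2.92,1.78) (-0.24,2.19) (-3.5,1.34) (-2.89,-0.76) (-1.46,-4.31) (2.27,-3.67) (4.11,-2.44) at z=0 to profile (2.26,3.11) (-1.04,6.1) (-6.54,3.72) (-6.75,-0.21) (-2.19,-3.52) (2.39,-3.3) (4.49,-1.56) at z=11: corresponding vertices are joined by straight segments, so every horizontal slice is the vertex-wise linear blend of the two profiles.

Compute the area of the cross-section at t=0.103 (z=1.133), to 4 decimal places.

Cross-section at t=0.103: each vertex is (1-t)·p0[i] + t·p1[i].
  v1: (1-0.103)·(2.92,1.78) + 0.103·(2.26,3.11) = (2.8520,1.9170)
  v2: (1-0.103)·(-0.24,2.19) + 0.103·(-1.04,6.1) = (-0.3224,2.5927)
  v3: (1-0.103)·(-3.5,1.34) + 0.103·(-6.54,3.72) = (-3.8131,1.5851)
  v4: (1-0.103)·(-2.89,-0.76) + 0.103·(-6.75,-0.21) = (-3.2876,-0.7034)
  v5: (1-0.103)·(-1.46,-4.31) + 0.103·(-2.19,-3.52) = (-1.5352,-4.2286)
  v6: (1-0.103)·(2.27,-3.67) + 0.103·(2.39,-3.3) = (2.2824,-3.6319)
  v7: (1-0.103)·(4.11,-2.44) + 0.103·(4.49,-1.56) = (4.1491,-2.3494)
Shoelace sum Σ(x_i·y_{i+1} − x_{i+1}·y_i):
  i=1: 2.8520·2.5927 − -0.3224·1.9170 = +8.0126 (running +8.0126)
  i=2: -0.3224·1.5851 − -3.8131·2.5927 = +9.3753 (running +17.3879)
  i=3: -3.8131·-0.7034 − -3.2876·1.5851 = +7.8932 (running +25.2811)
  i=4: -3.2876·-4.2286 − -1.5352·-0.7034 = +12.8222 (running +38.1033)
  i=5: -1.5352·-3.6319 − 2.2824·-4.2286 = +15.2269 (running +53.3302)
  i=6: 2.2824·-2.3494 − 4.1491·-3.6319 = +9.7071 (running +63.0373)
  i=7: 4.1491·1.9170 − 2.8520·-2.3494 = +14.6543 (running +77.6916)
Area = |Σ|/2 = |77.6916|/2 = 38.8458

Area at t=0.103: 38.8458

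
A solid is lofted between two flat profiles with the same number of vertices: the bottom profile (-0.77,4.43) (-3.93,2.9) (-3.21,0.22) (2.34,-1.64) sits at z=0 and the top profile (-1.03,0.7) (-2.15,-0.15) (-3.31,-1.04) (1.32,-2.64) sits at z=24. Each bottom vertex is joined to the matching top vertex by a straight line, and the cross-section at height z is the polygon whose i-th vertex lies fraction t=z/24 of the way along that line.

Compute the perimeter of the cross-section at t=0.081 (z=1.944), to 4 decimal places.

Cross-section at t=0.081: each vertex is (1-t)·p0[i] + t·p1[i].
  v1: (1-0.081)·(-0.77,4.43) + 0.081·(-1.03,0.7) = (-0.7911,4.1279)
  v2: (1-0.081)·(-3.93,2.9) + 0.081·(-2.15,-0.15) = (-3.7858,2.6530)
  v3: (1-0.081)·(-3.21,0.22) + 0.081·(-3.31,-1.04) = (-3.2181,0.1179)
  v4: (1-0.081)·(2.34,-1.64) + 0.081·(1.32,-2.64) = (2.2574,-1.7210)
Perimeter = Σ |v_{i+1} − v_i|:
  edge 1→2: √(-2.9948² + -1.4749²) = 3.3383 (running 3.3383)
  edge 2→3: √(0.5677² + -2.5350²) = 2.5978 (running 5.9361)
  edge 3→4: √(5.4755² + -1.8389²) = 5.7760 (running 11.7121)
  edge 4→1: √(-3.0484² + 5.8489²) = 6.5956 (running 18.3077)
Perimeter = 18.3077

Perimeter at t=0.081: 18.3077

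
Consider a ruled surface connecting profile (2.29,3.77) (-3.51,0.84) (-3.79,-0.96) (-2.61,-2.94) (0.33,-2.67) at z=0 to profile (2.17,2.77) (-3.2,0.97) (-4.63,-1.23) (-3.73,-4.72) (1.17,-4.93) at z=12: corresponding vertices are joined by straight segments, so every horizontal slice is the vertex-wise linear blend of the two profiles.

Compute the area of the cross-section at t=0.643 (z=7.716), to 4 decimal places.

Cross-section at t=0.643: each vertex is (1-t)·p0[i] + t·p1[i].
  v1: (1-0.643)·(2.29,3.77) + 0.643·(2.17,2.77) = (2.2128,3.1270)
  v2: (1-0.643)·(-3.51,0.84) + 0.643·(-3.2,0.97) = (-3.3107,0.9236)
  v3: (1-0.643)·(-3.79,-0.96) + 0.643·(-4.63,-1.23) = (-4.3301,-1.1336)
  v4: (1-0.643)·(-2.61,-2.94) + 0.643·(-3.73,-4.72) = (-3.3302,-4.0845)
  v5: (1-0.643)·(0.33,-2.67) + 0.643·(1.17,-4.93) = (0.8701,-4.1232)
Shoelace sum Σ(x_i·y_{i+1} − x_{i+1}·y_i):
  i=1: 2.2128·0.9236 − -3.3107·3.1270 = +12.3962 (running +12.3962)
  i=2: -3.3107·-1.1336 − -4.3301·0.9236 = +7.7523 (running +20.1485)
  i=3: -4.3301·-4.0845 − -3.3302·-1.1336 = +13.9114 (running +34.0599)
  i=4: -3.3302·-4.1232 − 0.8701·-4.0845 = +17.2849 (running +51.3448)
  i=5: 0.8701·3.1270 − 2.2128·-4.1232 = +11.8448 (running +63.1896)
Area = |Σ|/2 = |63.1896|/2 = 31.5948

Area at t=0.643: 31.5948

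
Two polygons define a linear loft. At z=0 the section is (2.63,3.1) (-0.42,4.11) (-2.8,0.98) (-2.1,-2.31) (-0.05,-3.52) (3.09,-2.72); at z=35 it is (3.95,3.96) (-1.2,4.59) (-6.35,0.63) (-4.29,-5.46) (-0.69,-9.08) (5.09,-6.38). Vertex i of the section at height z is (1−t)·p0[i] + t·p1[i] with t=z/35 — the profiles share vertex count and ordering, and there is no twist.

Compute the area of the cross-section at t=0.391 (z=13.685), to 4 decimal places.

Area at t=0.391: 58.0765

Cross-section at t=0.391: each vertex is (1-t)·p0[i] + t·p1[i].
  v1: (1-0.391)·(2.63,3.1) + 0.391·(3.95,3.96) = (3.1461,3.4363)
  v2: (1-0.391)·(-0.42,4.11) + 0.391·(-1.2,4.59) = (-0.7250,4.2977)
  v3: (1-0.391)·(-2.8,0.98) + 0.391·(-6.35,0.63) = (-4.1880,0.8432)
  v4: (1-0.391)·(-2.1,-2.31) + 0.391·(-4.29,-5.46) = (-2.9563,-3.5417)
  v5: (1-0.391)·(-0.05,-3.52) + 0.391·(-0.69,-9.08) = (-0.3002,-5.6940)
  v6: (1-0.391)·(3.09,-2.72) + 0.391·(5.09,-6.38) = (3.8720,-4.1511)
Shoelace sum Σ(x_i·y_{i+1} − x_{i+1}·y_i):
  i=1: 3.1461·4.2977 − -0.7250·3.4363 = +16.0122 (running +16.0122)
  i=2: -0.7250·0.8432 − -4.1880·4.2977 = +17.3876 (running +33.3999)
  i=3: -4.1880·-3.5417 − -2.9563·0.8432 = +17.3252 (running +50.7251)
  i=4: -2.9563·-5.6940 − -0.3002·-3.5417 = +15.7697 (running +66.4947)
  i=5: -0.3002·-4.1511 − 3.8720·-5.6940 = +23.2933 (running +89.7881)
  i=6: 3.8720·3.4363 − 3.1461·-4.1511 = +26.3649 (running +116.1530)
Area = |Σ|/2 = |116.1530|/2 = 58.0765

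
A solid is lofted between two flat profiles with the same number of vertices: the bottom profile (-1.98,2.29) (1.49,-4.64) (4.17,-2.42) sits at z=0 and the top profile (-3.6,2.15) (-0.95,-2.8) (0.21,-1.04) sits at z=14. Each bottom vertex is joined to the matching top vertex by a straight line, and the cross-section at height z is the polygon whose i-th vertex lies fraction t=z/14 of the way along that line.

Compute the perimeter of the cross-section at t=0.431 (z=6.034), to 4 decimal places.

Perimeter at t=0.431: 16.2387

Cross-section at t=0.431: each vertex is (1-t)·p0[i] + t·p1[i].
  v1: (1-0.431)·(-1.98,2.29) + 0.431·(-3.6,2.15) = (-2.6782,2.2297)
  v2: (1-0.431)·(1.49,-4.64) + 0.431·(-0.95,-2.8) = (0.4384,-3.8470)
  v3: (1-0.431)·(4.17,-2.42) + 0.431·(0.21,-1.04) = (2.4632,-1.8252)
Perimeter = Σ |v_{i+1} − v_i|:
  edge 1→2: √(3.1166² + -6.0766²) = 6.8292 (running 6.8292)
  edge 2→3: √(2.0249² + 2.0217²) = 2.8614 (running 9.6906)
  edge 3→1: √(-5.1415² + 4.0549²) = 6.5480 (running 16.2387)
Perimeter = 16.2387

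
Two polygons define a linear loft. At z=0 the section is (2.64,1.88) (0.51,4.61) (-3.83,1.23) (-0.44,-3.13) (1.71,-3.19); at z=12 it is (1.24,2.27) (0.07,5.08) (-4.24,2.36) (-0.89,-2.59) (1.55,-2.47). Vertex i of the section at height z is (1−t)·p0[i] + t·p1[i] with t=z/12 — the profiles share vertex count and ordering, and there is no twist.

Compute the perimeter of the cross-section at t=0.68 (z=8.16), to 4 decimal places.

Perimeter at t=0.68: 21.3956

Cross-section at t=0.68: each vertex is (1-t)·p0[i] + t·p1[i].
  v1: (1-0.68)·(2.64,1.88) + 0.68·(1.24,2.27) = (1.6880,2.1452)
  v2: (1-0.68)·(0.51,4.61) + 0.68·(0.07,5.08) = (0.2108,4.9296)
  v3: (1-0.68)·(-3.83,1.23) + 0.68·(-4.24,2.36) = (-4.1088,1.9984)
  v4: (1-0.68)·(-0.44,-3.13) + 0.68·(-0.89,-2.59) = (-0.7460,-2.7628)
  v5: (1-0.68)·(1.71,-3.19) + 0.68·(1.55,-2.47) = (1.6012,-2.7004)
Perimeter = Σ |v_{i+1} − v_i|:
  edge 1→2: √(-1.4772² + 2.7844²) = 3.1520 (running 3.1520)
  edge 2→3: √(-4.3196² + -2.9312²) = 5.2202 (running 8.3722)
  edge 3→4: √(3.3628² + -4.7612²) = 5.8290 (running 14.2012)
  edge 4→5: √(2.3472² + 0.0624²) = 2.3480 (running 16.5493)
  edge 5→1: √(0.0868² + 4.8456²) = 4.8464 (running 21.3956)
Perimeter = 21.3956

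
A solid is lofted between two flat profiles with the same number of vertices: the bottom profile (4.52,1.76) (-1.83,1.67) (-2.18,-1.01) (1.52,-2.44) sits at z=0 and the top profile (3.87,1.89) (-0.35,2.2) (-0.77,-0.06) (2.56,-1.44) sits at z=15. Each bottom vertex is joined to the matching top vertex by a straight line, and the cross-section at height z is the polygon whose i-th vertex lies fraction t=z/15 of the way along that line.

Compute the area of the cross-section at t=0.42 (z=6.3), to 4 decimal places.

Cross-section at t=0.42: each vertex is (1-t)·p0[i] + t·p1[i].
  v1: (1-0.42)·(4.52,1.76) + 0.42·(3.87,1.89) = (4.2470,1.8146)
  v2: (1-0.42)·(-1.83,1.67) + 0.42·(-0.35,2.2) = (-1.2084,1.8926)
  v3: (1-0.42)·(-2.18,-1.01) + 0.42·(-0.77,-0.06) = (-1.5878,-0.6110)
  v4: (1-0.42)·(1.52,-2.44) + 0.42·(2.56,-1.44) = (1.9568,-2.0200)
Shoelace sum Σ(x_i·y_{i+1} − x_{i+1}·y_i):
  i=1: 4.2470·1.8926 − -1.2084·1.8146 = +10.2306 (running +10.2306)
  i=2: -1.2084·-0.6110 − -1.5878·1.8926 = +3.7434 (running +13.9740)
  i=3: -1.5878·-2.0200 − 1.9568·-0.6110 = +4.4030 (running +18.3770)
  i=4: 1.9568·1.8146 − 4.2470·-2.0200 = +12.1297 (running +30.5067)
Area = |Σ|/2 = |30.5067|/2 = 15.2534

Area at t=0.42: 15.2534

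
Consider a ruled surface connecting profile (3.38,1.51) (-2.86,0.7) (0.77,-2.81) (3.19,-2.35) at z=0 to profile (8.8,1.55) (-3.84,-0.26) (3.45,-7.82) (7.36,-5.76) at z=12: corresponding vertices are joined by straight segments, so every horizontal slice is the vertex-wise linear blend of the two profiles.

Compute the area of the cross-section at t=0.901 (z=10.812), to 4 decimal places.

Area at t=0.901: 60.7617

Cross-section at t=0.901: each vertex is (1-t)·p0[i] + t·p1[i].
  v1: (1-0.901)·(3.38,1.51) + 0.901·(8.8,1.55) = (8.2634,1.5460)
  v2: (1-0.901)·(-2.86,0.7) + 0.901·(-3.84,-0.26) = (-3.7430,-0.1650)
  v3: (1-0.901)·(0.77,-2.81) + 0.901·(3.45,-7.82) = (3.1847,-7.3240)
  v4: (1-0.901)·(3.19,-2.35) + 0.901·(7.36,-5.76) = (6.9472,-5.4224)
Shoelace sum Σ(x_i·y_{i+1} − x_{i+1}·y_i):
  i=1: 8.2634·-0.1650 − -3.7430·1.5460 = +4.4237 (running +4.4237)
  i=2: -3.7430·-7.3240 − 3.1847·-0.1650 = +27.9390 (running +32.3626)
  i=3: 3.1847·-5.4224 − 6.9472·-7.3240 = +33.6125 (running +65.9751)
  i=4: 6.9472·1.5460 − 8.2634·-5.4224 = +55.5483 (running +121.5234)
Area = |Σ|/2 = |121.5234|/2 = 60.7617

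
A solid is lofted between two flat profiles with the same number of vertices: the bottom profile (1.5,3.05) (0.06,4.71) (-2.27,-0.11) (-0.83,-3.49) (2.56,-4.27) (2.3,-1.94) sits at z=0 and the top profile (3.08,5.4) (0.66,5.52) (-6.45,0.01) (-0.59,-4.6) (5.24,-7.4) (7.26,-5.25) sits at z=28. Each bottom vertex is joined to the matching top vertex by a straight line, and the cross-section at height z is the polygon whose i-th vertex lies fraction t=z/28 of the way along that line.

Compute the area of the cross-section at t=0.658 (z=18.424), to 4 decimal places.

Area at t=0.658: 67.3214

Cross-section at t=0.658: each vertex is (1-t)·p0[i] + t·p1[i].
  v1: (1-0.658)·(1.5,3.05) + 0.658·(3.08,5.4) = (2.5396,4.5963)
  v2: (1-0.658)·(0.06,4.71) + 0.658·(0.66,5.52) = (0.4548,5.2430)
  v3: (1-0.658)·(-2.27,-0.11) + 0.658·(-6.45,0.01) = (-5.0204,-0.0310)
  v4: (1-0.658)·(-0.83,-3.49) + 0.658·(-0.59,-4.6) = (-0.6721,-4.2204)
  v5: (1-0.658)·(2.56,-4.27) + 0.658·(5.24,-7.4) = (4.3234,-6.3295)
  v6: (1-0.658)·(2.3,-1.94) + 0.658·(7.26,-5.25) = (5.5637,-4.1180)
Shoelace sum Σ(x_i·y_{i+1} − x_{i+1}·y_i):
  i=1: 2.5396·5.2430 − 0.4548·4.5963 = +11.2249 (running +11.2249)
  i=2: 0.4548·-0.0310 − -5.0204·5.2430 = +26.3079 (running +37.5328)
  i=3: -5.0204·-4.2204 − -0.6721·-0.0310 = +21.1673 (running +58.7001)
  i=4: -0.6721·-6.3295 − 4.3234·-4.2204 = +22.5005 (running +81.2007)
  i=5: 4.3234·-4.1180 − 5.5637·-6.3295 = +17.4117 (running +98.6123)
  i=6: 5.5637·4.5963 − 2.5396·-4.1180 = +36.0305 (running +134.6429)
Area = |Σ|/2 = |134.6429|/2 = 67.3214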